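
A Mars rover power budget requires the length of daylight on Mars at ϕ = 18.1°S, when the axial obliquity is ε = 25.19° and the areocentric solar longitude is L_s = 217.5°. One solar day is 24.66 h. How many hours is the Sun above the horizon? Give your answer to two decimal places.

13.02 h

sin δ = sin 25.19° × sin 217.5° = -0.25910, so δ = -15.017°.
cos h₀ = −tan ϕ · tan δ = −tan(-18.1°) × tan(-15.017°) = -0.0877, so h₀ = 1.6586 rad = 95.03°.
Daylight = 2h₀/(2π) × 24.66 h = (1.6586/π) × 24.66 = 13.02 h.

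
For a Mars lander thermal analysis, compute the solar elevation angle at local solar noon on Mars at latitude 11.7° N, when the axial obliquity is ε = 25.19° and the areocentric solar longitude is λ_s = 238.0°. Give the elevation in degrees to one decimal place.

57.1°

sin δ = sin 25.19° × sin 238.0° = -0.36095, so δ = -21.158°.
At local noon the hour angle is zero, so the zenith angle equals |φ − δ| = |+11.7° − (-21.158°)| = 32.858°.
Elevation = 90° − 32.858° = 57.1°.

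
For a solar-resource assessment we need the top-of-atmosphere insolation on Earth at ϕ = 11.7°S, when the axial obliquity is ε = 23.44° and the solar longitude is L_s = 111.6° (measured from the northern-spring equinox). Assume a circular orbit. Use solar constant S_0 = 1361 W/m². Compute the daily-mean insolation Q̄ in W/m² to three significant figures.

Solar declination: sin δ = sin ε · sin L_s = sin 23.44° × sin 111.6° = 0.36985, so δ = +21.707°.
cos h₀ = −tan(-11.7°) tan(+21.707°) = 0.0824, h₀ = 1.4883 rad.
Bracket: h₀ sin ϕ sin δ + cos ϕ cos δ sin h₀ = 1.4883×-0.20279×0.36985 + 0.97922×0.92909×0.99660 = -0.111625 + 0.906690 = 0.795065.
Q̄ = (S_0/π) × [bracket] = (1361/π) × 0.795065 = 344.4 W/m².

Q̄ ≈ 344 W/m²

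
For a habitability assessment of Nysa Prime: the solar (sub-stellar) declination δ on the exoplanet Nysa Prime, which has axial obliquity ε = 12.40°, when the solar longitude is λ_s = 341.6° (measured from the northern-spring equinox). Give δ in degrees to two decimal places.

sin δ = sin ε · sin λ_s = sin 12.40° × sin 341.6° = -0.067781.
δ = arcsin(-0.067781) = -3.89°.

δ = -3.89°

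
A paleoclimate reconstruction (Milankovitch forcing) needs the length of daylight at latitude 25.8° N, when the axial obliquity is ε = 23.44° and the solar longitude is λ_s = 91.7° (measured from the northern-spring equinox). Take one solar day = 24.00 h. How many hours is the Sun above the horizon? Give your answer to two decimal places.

Solar declination: sin δ = sin ε · sin λ_s = sin 23.44° × sin 91.7° = 0.39761, so δ = +23.429°.
cos H₀ = −tan φ · tan δ = −tan(+25.8°) × tan(+23.429°) = -0.2095, so H₀ = 1.7818 rad = 102.09°.
Daylight = 2H₀/(2π) × 24.00 h = (1.7818/π) × 24.00 = 13.61 h.

13.61 h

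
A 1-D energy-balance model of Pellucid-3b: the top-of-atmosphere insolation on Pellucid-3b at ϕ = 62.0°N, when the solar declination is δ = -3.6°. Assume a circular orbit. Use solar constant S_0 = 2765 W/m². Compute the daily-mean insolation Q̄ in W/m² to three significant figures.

cos h₀ = −tan(+62.0°) tan(-3.600°) = 0.1183, h₀ = 1.4522 rad.
Bracket: h₀ sin ϕ sin δ + cos ϕ cos δ sin h₀ = 1.4522×0.88295×-0.06279 + 0.46947×0.99803×0.99297 = -0.080511 + 0.465251 = 0.384740.
Q̄ = (S_0/π) × [bracket] = (2765/π) × 0.384740 = 338.6 W/m².

Q̄ ≈ 339 W/m²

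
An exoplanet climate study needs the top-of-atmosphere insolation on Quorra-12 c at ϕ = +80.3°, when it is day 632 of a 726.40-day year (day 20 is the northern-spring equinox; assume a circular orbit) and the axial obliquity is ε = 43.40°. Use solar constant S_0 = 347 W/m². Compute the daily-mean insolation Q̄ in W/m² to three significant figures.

Solar longitude: L_s = 360° × (632 − 20)/726.40 = 303.304°.
sin δ = sin 43.40° × sin 303.304° = -0.57425, so δ = -35.047°.
cos h₀ = −tan(+80.3°) tan(-35.047°) = 4.1035 ≥ 1 ⇒ polar night, h₀ = 0 and Q̄ = 0.

Q̄ ≈ 0.00 W/m²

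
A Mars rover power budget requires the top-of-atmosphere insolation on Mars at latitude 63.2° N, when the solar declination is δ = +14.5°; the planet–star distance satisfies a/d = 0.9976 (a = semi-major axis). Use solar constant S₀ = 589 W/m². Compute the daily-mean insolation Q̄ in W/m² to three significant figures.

Q̄ ≈ 158 W/m²

cos H₀ = −tan(+63.2°) tan(+14.500°) = -0.5120, H₀ = 2.1083 rad.
Bracket: H₀ sin φ sin δ + cos φ cos δ sin H₀ = 2.1083×0.89259×0.25038 + 0.45088×0.96815×0.85900 = 0.471177 + 0.374970 = 0.846147.
Inverse-square distance factor (a/d)² = 0.9976² = 0.995206.
Q̄ = (S₀/π) × 0.995206 × [bracket] = (589/π) × 0.995206 × 0.846147 = 157.9 W/m².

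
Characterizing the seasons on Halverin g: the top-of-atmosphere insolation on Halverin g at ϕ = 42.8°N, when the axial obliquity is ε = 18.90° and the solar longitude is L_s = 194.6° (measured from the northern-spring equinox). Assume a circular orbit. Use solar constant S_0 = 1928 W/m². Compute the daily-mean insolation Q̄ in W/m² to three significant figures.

Solar declination: sin δ = sin ε · sin L_s = sin 18.90° × sin 194.6° = -0.08165, so δ = -4.683°.
cos h₀ = −tan(+42.8°) tan(-4.683°) = 0.0759, h₀ = 1.4949 rad.
Bracket: h₀ sin ϕ sin δ + cos ϕ cos δ sin h₀ = 1.4949×0.67944×-0.08165 + 0.73373×0.99666×0.99712 = -0.082931 + 0.729173 = 0.646242.
Q̄ = (S_0/π) × [bracket] = (1928/π) × 0.646242 = 396.6 W/m².

Q̄ ≈ 397 W/m²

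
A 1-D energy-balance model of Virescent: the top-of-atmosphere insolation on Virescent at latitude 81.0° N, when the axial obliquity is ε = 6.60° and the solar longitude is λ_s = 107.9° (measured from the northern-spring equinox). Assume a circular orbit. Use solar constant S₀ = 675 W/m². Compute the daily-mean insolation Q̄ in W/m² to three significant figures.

Q̄ ≈ 78.3 W/m²

Solar declination: sin δ = sin ε · sin λ_s = sin 6.60° × sin 107.9° = 0.10937, so δ = +6.279°.
cos H₀ = −tan(+81.0°) tan(+6.279°) = -0.6947, H₀ = 2.3388 rad.
Bracket: H₀ sin φ sin δ + cos φ cos δ sin H₀ = 2.3388×0.98769×0.10937 + 0.15643×0.99400×0.71928 = 0.252646 + 0.111842 = 0.364488.
Q̄ = (S₀/π) × [bracket] = (675/π) × 0.364488 = 78.31 W/m².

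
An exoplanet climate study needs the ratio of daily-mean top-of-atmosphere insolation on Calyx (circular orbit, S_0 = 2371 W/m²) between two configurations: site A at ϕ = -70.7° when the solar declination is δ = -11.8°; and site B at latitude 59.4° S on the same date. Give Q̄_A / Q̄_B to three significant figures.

Q̄_A / Q̄_B ≈ 0.851

— Configuration A (ϕ=-70.7°):
cos h₀ = −tan(-70.7°) tan(-11.800°) = -0.5966, h₀ = 2.2100 rad.
Bracket: h₀ sin ϕ sin δ + cos ϕ cos δ sin h₀ = 2.2100×-0.94380×-0.20450 + 0.33051×0.97887×0.80257 = 0.426546 + 0.259653 = 0.686199.
Q̄ = (S_0/π) × [bracket] = (2371/π) × 0.686199 = 517.88 W/m².
— Configuration B (ϕ=-59.4°):
cos h₀ = −tan(-59.4°) tan(-11.800°) = -0.3532, h₀ = 1.9318 rad.
Bracket: h₀ sin ϕ sin δ + cos ϕ cos δ sin h₀ = 1.9318×-0.86074×-0.20450 + 0.50904×0.97887×0.93553 = 0.340038 + 0.466160 = 0.806198.
Q̄ = (S_0/π) × [bracket] = (2371/π) × 0.806198 = 608.45 W/m².
Ratio Q̄_A / Q̄_B = 517.88 / 608.45 = 0.8511.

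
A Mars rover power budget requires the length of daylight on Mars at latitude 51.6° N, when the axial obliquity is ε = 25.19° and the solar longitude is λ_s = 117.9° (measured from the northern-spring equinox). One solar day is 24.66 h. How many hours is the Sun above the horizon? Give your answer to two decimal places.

16.55 h

Solar declination: sin δ = sin ε · sin λ_s = sin 25.19° × sin 117.9° = 0.37615, so δ = +22.095°.
cos H₀ = −tan φ · tan δ = −tan(+51.6°) × tan(+22.095°) = -0.5122, so H₀ = 2.1085 rad = 120.81°.
Daylight = 2H₀/(2π) × 24.66 h = (2.1085/π) × 24.66 = 16.55 h.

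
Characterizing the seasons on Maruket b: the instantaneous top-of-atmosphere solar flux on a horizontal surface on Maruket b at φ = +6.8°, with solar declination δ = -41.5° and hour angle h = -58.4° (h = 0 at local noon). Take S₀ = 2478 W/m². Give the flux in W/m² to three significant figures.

cos θ_z = sin φ sin δ + cos φ cos δ cos h = -0.078457 + 0.389682 = 0.311225.
Flux = S₀ · cos θ_z = 2478 × 0.311225 = 771.2 W/m².

771 W/m²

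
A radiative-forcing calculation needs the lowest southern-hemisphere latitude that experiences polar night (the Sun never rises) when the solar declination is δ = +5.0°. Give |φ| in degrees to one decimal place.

|φ| = 85.0°

Polar night requires cos H₀ = −tan φ tan δ ≥ 1, i.e. tan φ tan δ ≤ −1.
The boundary is |tan φ| · |tan δ| = 1, so |φ| = 90° − |δ| = 90° − 5.0° = 85.0° in the southern hemisphere.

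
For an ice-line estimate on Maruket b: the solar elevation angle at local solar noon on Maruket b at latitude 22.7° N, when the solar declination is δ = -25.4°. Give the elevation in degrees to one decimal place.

41.9°

At local noon the hour angle is zero, so the zenith angle equals |ϕ − δ| = |+22.7° − (-25.400°)| = 48.100°.
Elevation = 90° − 48.100° = 41.9°.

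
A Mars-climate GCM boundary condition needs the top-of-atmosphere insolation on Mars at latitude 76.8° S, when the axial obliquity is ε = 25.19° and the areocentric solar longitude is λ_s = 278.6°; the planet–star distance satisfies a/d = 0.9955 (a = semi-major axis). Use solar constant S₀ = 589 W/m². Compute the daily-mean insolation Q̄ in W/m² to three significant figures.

Q̄ ≈ 239 W/m²

sin δ = sin 25.19° × sin 278.6° = -0.42084, so δ = -24.887°.
cos H₀ = −tan(-76.8°) tan(-24.887°) = -1.9779 ≤ −1 ⇒ polar day, H₀ = π.
Bracket: H₀ sin φ sin δ + cos φ cos δ sin H₀ = 3.1416×-0.97358×-0.42084 + 0.22835×0.90714×0.00000 = 1.287181 + 0.000000 = 1.287181.
Inverse-square distance factor (a/d)² = 0.9955² = 0.991020.
Q̄ = (S₀/π) × 0.991020 × [bracket] = (589/π) × 0.991020 × 1.287181 = 239.2 W/m².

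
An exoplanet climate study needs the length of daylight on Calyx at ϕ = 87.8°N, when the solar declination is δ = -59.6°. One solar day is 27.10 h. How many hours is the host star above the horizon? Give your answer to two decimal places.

0.00 h

cos h₀ = −tan ϕ · tan δ = 44.3683 ≥ 1, so the host star never rises (polar night) and h₀ = 0.
Daylight = 2h₀/(2π) × 27.10 h = (0.0000/π) × 27.10 = 0.00 h.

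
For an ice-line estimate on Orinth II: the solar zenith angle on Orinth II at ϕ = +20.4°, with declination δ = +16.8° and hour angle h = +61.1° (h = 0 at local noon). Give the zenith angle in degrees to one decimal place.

cos θ_z = sin ϕ sin δ + cos ϕ cos δ cos h = 0.100748 + 0.433639 = 0.534387.
θ_z = arccos(0.534387) = 57.7°.

θ_z = 57.7°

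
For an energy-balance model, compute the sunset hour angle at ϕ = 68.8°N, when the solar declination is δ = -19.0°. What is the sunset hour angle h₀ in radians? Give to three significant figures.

cos h₀ = −tan ϕ · tan δ = −tan(+68.8°) × tan(-19.000°) = 0.8877, so h₀ = 0.4784 rad = 27.41°.

h₀ = 0.478 rad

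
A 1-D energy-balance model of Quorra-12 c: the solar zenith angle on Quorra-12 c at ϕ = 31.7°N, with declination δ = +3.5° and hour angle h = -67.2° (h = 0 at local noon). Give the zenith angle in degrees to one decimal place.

cos θ_z = sin ϕ sin δ + cos ϕ cos δ cos h = 0.032079 + 0.329088 = 0.361167.
θ_z = arccos(0.361167) = 68.8°.

θ_z = 68.8°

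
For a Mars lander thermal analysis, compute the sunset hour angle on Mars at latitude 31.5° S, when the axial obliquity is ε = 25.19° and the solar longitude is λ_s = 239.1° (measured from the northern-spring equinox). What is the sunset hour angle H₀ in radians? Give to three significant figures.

H₀ = 1.81 rad

Solar declination: sin δ = sin ε · sin λ_s = sin 25.19° × sin 239.1° = -0.36521, so δ = -21.421°.
cos H₀ = −tan φ · tan δ = −tan(-31.5°) × tan(-21.421°) = -0.2404, so H₀ = 1.8136 rad = 103.91°.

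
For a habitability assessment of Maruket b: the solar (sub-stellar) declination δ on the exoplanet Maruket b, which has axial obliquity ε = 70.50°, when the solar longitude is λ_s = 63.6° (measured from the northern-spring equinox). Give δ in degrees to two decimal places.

sin δ = sin ε · sin λ_s = sin 70.50° × sin 63.6° = 0.844335.
δ = arcsin(0.844335) = +57.60°.

δ = +57.60°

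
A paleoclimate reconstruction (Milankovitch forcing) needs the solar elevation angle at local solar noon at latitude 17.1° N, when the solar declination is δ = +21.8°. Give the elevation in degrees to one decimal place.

85.3°

At local noon the hour angle is zero, so the zenith angle equals |ϕ − δ| = |+17.1° − (+21.800°)| = 4.700°.
Elevation = 90° − 4.700° = 85.3°.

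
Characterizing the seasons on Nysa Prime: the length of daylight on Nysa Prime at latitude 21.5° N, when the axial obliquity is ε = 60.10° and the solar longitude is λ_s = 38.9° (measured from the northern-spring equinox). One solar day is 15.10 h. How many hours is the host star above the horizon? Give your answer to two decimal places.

8.79 h

Solar declination: sin δ = sin ε · sin λ_s = sin 60.10° × sin 38.9° = 0.54438, so δ = +32.982°.
cos H₀ = −tan φ · tan δ = −tan(+21.5°) × tan(+32.982°) = -0.2556, so H₀ = 1.8293 rad = 104.81°.
Daylight = 2H₀/(2π) × 15.10 h = (1.8293/π) × 15.10 = 8.79 h.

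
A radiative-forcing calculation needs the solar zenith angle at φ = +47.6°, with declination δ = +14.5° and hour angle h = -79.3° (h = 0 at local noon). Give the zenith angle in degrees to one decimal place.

cos θ_z = sin φ sin δ + cos φ cos δ cos h = 0.184894 + 0.121208 = 0.306102.
θ_z = arccos(0.306102) = 72.2°.

θ_z = 72.2°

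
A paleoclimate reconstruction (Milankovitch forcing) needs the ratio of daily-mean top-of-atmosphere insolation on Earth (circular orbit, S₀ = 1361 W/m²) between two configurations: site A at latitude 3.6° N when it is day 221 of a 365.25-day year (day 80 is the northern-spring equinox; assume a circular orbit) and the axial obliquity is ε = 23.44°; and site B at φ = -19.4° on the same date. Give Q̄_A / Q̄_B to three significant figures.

Q̄_A / Q̄_B ≈ 1.27

— Configuration A (φ=+3.6°):
Solar longitude: λ_s = 360° × (221 − 80)/365.25 = 138.973°.
sin δ = sin 23.44° × sin 138.973° = 0.26111, so δ = +15.136°.
cos H₀ = −tan(+3.6°) tan(+15.136°) = -0.0170, H₀ = 1.5878 rad.
Bracket: H₀ sin φ sin δ + cos φ cos δ sin H₀ = 1.5878×0.06279×0.26111 + 0.99803×0.96531×0.99986 = 0.026032 + 0.963273 = 0.989305.
Q̄ = (S₀/π) × [bracket] = (1361/π) × 0.989305 = 428.59 W/m².
— Configuration B (φ=-19.4°):
cos H₀ = −tan(-19.4°) tan(+15.136°) = 0.0953, H₀ = 1.4754 rad.
Bracket: H₀ sin φ sin δ + cos φ cos δ sin H₀ = 1.4754×-0.33216×0.26111 + 0.94322×0.96531×0.99545 = -0.127962 + 0.906357 = 0.778395.
Q̄ = (S₀/π) × [bracket] = (1361/π) × 0.778395 = 337.22 W/m².
Ratio Q̄_A / Q̄_B = 428.59 / 337.22 = 1.271.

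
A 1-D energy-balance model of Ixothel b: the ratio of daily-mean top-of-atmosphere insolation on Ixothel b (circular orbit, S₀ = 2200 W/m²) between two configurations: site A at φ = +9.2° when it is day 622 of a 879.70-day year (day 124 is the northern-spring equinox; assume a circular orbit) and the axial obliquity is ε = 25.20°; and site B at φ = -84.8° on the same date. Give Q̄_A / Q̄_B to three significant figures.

Q̄_A / Q̄_B ≈ 1.73

— Configuration A (φ=+9.2°):
Solar longitude: λ_s = 360° × (622 − 124)/879.70 = 203.797°.
sin δ = sin 25.20° × sin 203.797° = -0.17180, so δ = -9.892°.
cos H₀ = −tan(+9.2°) tan(-9.892°) = 0.0282, H₀ = 1.5425 rad.
Bracket: H₀ sin φ sin δ + cos φ cos δ sin H₀ = 1.5425×0.15988×-0.17180 + 0.98714×0.98513×0.99960 = -0.042368 + 0.972072 = 0.929704.
Q̄ = (S₀/π) × [bracket] = (2200/π) × 0.929704 = 651.05 W/m².
— Configuration B (φ=-84.8°):
cos H₀ = −tan(-84.8°) tan(-9.892°) = -1.9162 ≤ −1 ⇒ polar day, H₀ = π.
Bracket: H₀ sin φ sin δ + cos φ cos δ sin H₀ = 3.1416×-0.99588×-0.17180 + 0.09063×0.98513×0.00000 = 0.537503 + 0.000000 = 0.537503.
Q̄ = (S₀/π) × [bracket] = (2200/π) × 0.537503 = 376.40 W/m².
Ratio Q̄_A / Q̄_B = 651.05 / 376.40 = 1.730.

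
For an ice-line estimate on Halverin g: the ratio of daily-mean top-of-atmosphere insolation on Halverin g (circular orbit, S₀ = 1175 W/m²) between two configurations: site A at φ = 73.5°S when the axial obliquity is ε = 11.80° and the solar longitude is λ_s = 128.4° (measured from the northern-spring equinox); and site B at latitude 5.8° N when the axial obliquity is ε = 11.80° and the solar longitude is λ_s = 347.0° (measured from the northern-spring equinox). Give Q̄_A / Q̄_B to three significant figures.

— Configuration A (φ=-73.5°):
Solar declination: sin δ = sin ε · sin λ_s = sin 11.80° × sin 128.4° = 0.16026, so δ = +9.222°.
cos H₀ = −tan(-73.5°) tan(+9.222°) = 0.5481, H₀ = 0.9907 rad.
Bracket: H₀ sin φ sin δ + cos φ cos δ sin H₀ = 0.9907×-0.95882×0.16026 + 0.28402×0.98707×0.83640 = -0.152231 + 0.234483 = 0.082252.
Q̄ = (S₀/π) × [bracket] = (1175/π) × 0.082252 = 30.763 W/m².
— Configuration B (φ=+5.8°):
Solar declination: sin δ = sin ε · sin λ_s = sin 11.80° × sin 347.0° = -0.04600, so δ = -2.637°.
cos H₀ = −tan(+5.8°) tan(-2.637°) = 0.0047, H₀ = 1.5661 rad.
Bracket: H₀ sin φ sin δ + cos φ cos δ sin H₀ = 1.5661×0.10106×-0.04600 + 0.99488×0.99894×0.99999 = -0.007280 + 0.993815 = 0.986535.
Q̄ = (S₀/π) × [bracket] = (1175/π) × 0.986535 = 368.98 W/m².
Ratio Q̄_A / Q̄_B = 30.763 / 368.98 = 0.08337.

Q̄_A / Q̄_B ≈ 0.0834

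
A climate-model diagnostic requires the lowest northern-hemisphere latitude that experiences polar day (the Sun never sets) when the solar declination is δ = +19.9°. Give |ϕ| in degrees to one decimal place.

|ϕ| = 70.1°

Polar day requires cos h₀ = −tan ϕ tan δ ≤ −1, i.e. tan ϕ tan δ ≥ 1.
The boundary is |tan ϕ| · |tan δ| = 1, so |ϕ| = 90° − |δ| = 90° − 19.9° = 70.1° in the northern hemisphere.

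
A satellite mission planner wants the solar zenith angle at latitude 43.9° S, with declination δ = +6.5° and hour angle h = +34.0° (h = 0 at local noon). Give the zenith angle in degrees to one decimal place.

cos θ_z = sin φ sin δ + cos φ cos δ cos h = -0.078495 + 0.593524 = 0.515029.
θ_z = arccos(0.515029) = 59.0°.

θ_z = 59.0°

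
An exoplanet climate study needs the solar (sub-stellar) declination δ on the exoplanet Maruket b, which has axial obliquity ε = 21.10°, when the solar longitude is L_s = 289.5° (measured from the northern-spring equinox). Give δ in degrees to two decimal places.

sin δ = sin ε · sin L_s = sin 21.10° × sin 289.5° = -0.339348.
δ = arcsin(-0.339348) = -19.84°.

δ = -19.84°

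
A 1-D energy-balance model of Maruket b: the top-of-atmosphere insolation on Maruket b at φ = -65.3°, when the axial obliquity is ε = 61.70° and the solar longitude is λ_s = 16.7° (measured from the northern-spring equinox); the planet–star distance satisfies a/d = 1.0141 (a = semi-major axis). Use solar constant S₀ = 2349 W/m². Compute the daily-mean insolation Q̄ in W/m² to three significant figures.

Q̄ ≈ 85.0 W/m²

Solar declination: sin δ = sin ε · sin λ_s = sin 61.70° × sin 16.7° = 0.25301, so δ = +14.656°.
cos H₀ = −tan(-65.3°) tan(+14.656°) = 0.5686, H₀ = 0.9660 rad.
Bracket: H₀ sin φ sin δ + cos φ cos δ sin H₀ = 0.9660×-0.90851×0.25301 + 0.41787×0.96746×0.82262 = -0.222047 + 0.332563 = 0.110516.
Inverse-square distance factor (a/d)² = 1.0141² = 1.028399.
Q̄ = (S₀/π) × 1.028399 × [bracket] = (2349/π) × 1.028399 × 0.110516 = 84.98 W/m².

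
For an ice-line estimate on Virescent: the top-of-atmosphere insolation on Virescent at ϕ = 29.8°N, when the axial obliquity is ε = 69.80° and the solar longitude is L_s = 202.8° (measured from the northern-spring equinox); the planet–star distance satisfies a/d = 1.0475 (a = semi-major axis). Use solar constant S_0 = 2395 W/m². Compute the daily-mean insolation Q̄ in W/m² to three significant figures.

Solar declination: sin δ = sin ε · sin L_s = sin 69.80° × sin 202.8° = -0.36368, so δ = -21.326°.
cos h₀ = −tan(+29.8°) tan(-21.326°) = 0.2236, h₀ = 1.3453 rad.
Bracket: h₀ sin ϕ sin δ + cos ϕ cos δ sin h₀ = 1.3453×0.49697×-0.36368 + 0.86777×0.93152×0.97468 = -0.243147 + 0.787878 = 0.544731.
Inverse-square distance factor (a/d)² = 1.0475² = 1.097256.
Q̄ = (S_0/π) × 1.097256 × [bracket] = (2395/π) × 1.097256 × 0.544731 = 455.7 W/m².

Q̄ ≈ 456 W/m²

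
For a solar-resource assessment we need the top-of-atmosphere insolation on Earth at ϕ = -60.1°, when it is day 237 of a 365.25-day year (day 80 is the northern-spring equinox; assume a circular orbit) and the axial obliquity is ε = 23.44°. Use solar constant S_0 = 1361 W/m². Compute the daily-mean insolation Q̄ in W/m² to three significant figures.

Solar longitude: L_s = 360° × (237 − 80)/365.25 = 154.743°.
sin δ = sin 23.44° × sin 154.743° = 0.16973, so δ = +9.772°.
cos h₀ = −tan(-60.1°) tan(+9.772°) = 0.2995, h₀ = 1.2666 rad.
Bracket: h₀ sin ϕ sin δ + cos ϕ cos δ sin h₀ = 1.2666×-0.86690×0.16973 + 0.49849×0.98549×0.95409 = -0.186366 + 0.468703 = 0.282337.
Q̄ = (S_0/π) × [bracket] = (1361/π) × 0.282337 = 122.3 W/m².

Q̄ ≈ 122 W/m²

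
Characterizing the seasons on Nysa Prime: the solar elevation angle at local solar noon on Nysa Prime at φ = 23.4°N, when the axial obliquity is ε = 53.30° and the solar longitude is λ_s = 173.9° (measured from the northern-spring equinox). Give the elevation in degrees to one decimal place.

Solar declination: sin δ = sin ε · sin λ_s = sin 53.30° × sin 173.9° = 0.08520, so δ = +4.888°.
At local noon the hour angle is zero, so the zenith angle equals |φ − δ| = |+23.4° − (+4.888°)| = 18.512°.
Elevation = 90° − 18.512° = 71.5°.

71.5°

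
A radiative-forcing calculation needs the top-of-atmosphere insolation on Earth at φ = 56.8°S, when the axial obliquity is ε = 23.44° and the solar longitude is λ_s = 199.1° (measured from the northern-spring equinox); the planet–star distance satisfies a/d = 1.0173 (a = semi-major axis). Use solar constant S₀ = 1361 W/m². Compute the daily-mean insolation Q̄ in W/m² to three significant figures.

Q̄ ≈ 325 W/m²

Solar declination: sin δ = sin ε · sin λ_s = sin 23.44° × sin 199.1° = -0.13016, so δ = -7.479°.
cos H₀ = −tan(-56.8°) tan(-7.479°) = -0.2006, H₀ = 1.7728 rad.
Bracket: H₀ sin φ sin δ + cos φ cos δ sin H₀ = 1.7728×-0.83676×-0.13016 + 0.54756×0.99149×0.97967 = 0.193080 + 0.531863 = 0.724943.
Inverse-square distance factor (a/d)² = 1.0173² = 1.034899.
Q̄ = (S₀/π) × 1.034899 × [bracket] = (1361/π) × 1.034899 × 0.724943 = 325.0 W/m².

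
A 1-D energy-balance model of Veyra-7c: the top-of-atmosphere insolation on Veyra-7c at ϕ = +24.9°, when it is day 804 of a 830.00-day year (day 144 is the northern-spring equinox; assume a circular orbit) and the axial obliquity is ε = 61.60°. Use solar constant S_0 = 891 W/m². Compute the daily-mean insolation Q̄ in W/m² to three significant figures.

Solar longitude: L_s = 360° × (804 − 144)/830.00 = 286.265°.
sin δ = sin 61.60° × sin 286.265° = -0.84444, so δ = -57.612°.
cos h₀ = −tan(+24.9°) tan(-57.612°) = 0.7318, h₀ = 0.7499 rad.
Bracket: h₀ sin ϕ sin δ + cos ϕ cos δ sin h₀ = 0.7499×0.42104×-0.84444 + 0.90704×0.53565×0.68154 = -0.266622 + 0.331130 = 0.064508.
Q̄ = (S_0/π) × [bracket] = (891/π) × 0.064508 = 18.30 W/m².

Q̄ ≈ 18.3 W/m²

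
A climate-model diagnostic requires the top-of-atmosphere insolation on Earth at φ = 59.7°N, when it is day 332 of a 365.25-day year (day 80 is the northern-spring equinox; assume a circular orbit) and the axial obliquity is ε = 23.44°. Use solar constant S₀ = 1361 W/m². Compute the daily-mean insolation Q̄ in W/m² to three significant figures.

Q̄ ≈ 35.1 W/m²

Solar longitude: λ_s = 360° × (332 − 80)/365.25 = 248.378°.
sin δ = sin 23.44° × sin 248.378° = -0.36980, so δ = -21.703°.
cos H₀ = −tan(+59.7°) tan(-21.703°) = 0.6811, H₀ = 0.8215 rad.
Bracket: H₀ sin φ sin δ + cos φ cos δ sin H₀ = 0.8215×0.86340×-0.36980 + 0.50453×0.92911×0.73218 = -0.262293 + 0.343220 = 0.080927.
Q̄ = (S₀/π) × [bracket] = (1361/π) × 0.080927 = 35.06 W/m².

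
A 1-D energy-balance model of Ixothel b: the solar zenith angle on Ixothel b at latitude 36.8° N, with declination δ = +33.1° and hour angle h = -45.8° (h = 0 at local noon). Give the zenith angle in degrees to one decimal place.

cos θ_z = sin ϕ sin δ + cos ϕ cos δ cos h = 0.327128 + 0.467650 = 0.794778.
θ_z = arccos(0.794778) = 37.4°.

θ_z = 37.4°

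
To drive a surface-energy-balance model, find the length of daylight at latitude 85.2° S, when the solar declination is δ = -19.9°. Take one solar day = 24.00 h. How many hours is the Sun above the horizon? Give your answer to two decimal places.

24.00 h

Sunrise equation: cos H₀ = −tan φ · tan δ = -4.3109 ≤ −1, so the Sun never sets (polar day) and H₀ = π.
Daylight = 2H₀/(2π) × 24.00 h = (3.1416/π) × 24.00 = 24.00 h.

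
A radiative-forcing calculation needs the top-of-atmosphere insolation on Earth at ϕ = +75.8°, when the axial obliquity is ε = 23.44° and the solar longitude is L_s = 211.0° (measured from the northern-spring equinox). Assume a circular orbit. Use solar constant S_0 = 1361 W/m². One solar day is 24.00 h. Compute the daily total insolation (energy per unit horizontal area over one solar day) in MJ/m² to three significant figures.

Solar declination: sin δ = sin ε · sin L_s = sin 23.44° × sin 211.0° = -0.20488, so δ = -11.822°.
cos h₀ = −tan(+75.8°) tan(-11.822°) = 0.8272, h₀ = 0.5967 rad.
Bracket: h₀ sin ϕ sin δ + cos ϕ cos δ sin h₀ = 0.5967×0.96945×-0.20488 + 0.24531×0.97879×0.56189 = -0.118517 + 0.134914 = 0.016397.
Q̄ = (S_0/π) × [bracket] = (1361/π) × 0.016397 = 7.1035 W/m².
Daily total = Q̄ × 24.00 h × 3600 s/h = 7.1035 × 24.00 × 3600 / 10⁶ = 0.6137 MJ/m².

0.614 MJ/m²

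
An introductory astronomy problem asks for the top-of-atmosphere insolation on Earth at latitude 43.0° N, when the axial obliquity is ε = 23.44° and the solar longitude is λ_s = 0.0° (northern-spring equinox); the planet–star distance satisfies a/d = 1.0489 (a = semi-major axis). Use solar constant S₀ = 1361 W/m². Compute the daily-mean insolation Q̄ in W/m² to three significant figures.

Solar declination: sin δ = sin ε · sin λ_s = sin 23.44° × sin 0.0° = 0.00000, so δ = +0.000°.
cos H₀ = −tan(+43.0°) tan(+0.000°) = -0.0000, H₀ = 1.5708 rad.
Bracket: H₀ sin φ sin δ + cos φ cos δ sin H₀ = 1.5708×0.68200×0.00000 + 0.73135×1.00000×1.00000 = 0.000000 + 0.731350 = 0.731350.
Inverse-square distance factor (a/d)² = 1.0489² = 1.100191.
Q̄ = (S₀/π) × 1.100191 × [bracket] = (1361/π) × 1.100191 × 0.731350 = 348.6 W/m².

Q̄ ≈ 349 W/m²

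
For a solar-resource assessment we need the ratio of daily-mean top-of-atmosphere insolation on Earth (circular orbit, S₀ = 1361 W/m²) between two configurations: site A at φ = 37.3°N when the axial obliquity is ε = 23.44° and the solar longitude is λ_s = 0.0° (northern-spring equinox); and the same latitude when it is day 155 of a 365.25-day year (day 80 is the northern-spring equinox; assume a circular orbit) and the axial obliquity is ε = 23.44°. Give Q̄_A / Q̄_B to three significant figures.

— Configuration A (φ=+37.3°):
Solar declination: sin δ = sin ε · sin λ_s = sin 23.44° × sin 0.0° = 0.00000, so δ = +0.000°.
cos H₀ = −tan(+37.3°) tan(+0.000°) = -0.0000, H₀ = 1.5708 rad.
Bracket: H₀ sin φ sin δ + cos φ cos δ sin H₀ = 1.5708×0.60599×0.00000 + 0.79547×1.00000×1.00000 = 0.000000 + 0.795470 = 0.795470.
Q̄ = (S₀/π) × [bracket] = (1361/π) × 0.795470 = 344.61 W/m².
— Configuration B (φ=+37.3°):
Solar longitude: λ_s = 360° × (155 − 80)/365.25 = 73.922°.
sin δ = sin 23.44° × sin 73.922° = 0.38223, so δ = +22.472°.
cos H₀ = −tan(+37.3°) tan(+22.472°) = -0.3151, H₀ = 1.8914 rad.
Bracket: H₀ sin φ sin δ + cos φ cos δ sin H₀ = 1.8914×0.60599×0.38223 + 0.79547×0.92407×0.94906 = 0.438100 + 0.697625 = 1.135725.
Q̄ = (S₀/π) × [bracket] = (1361/π) × 1.135725 = 492.02 W/m².
Ratio Q̄_A / Q̄_B = 344.61 / 492.02 = 0.7004.

Q̄_A / Q̄_B ≈ 0.700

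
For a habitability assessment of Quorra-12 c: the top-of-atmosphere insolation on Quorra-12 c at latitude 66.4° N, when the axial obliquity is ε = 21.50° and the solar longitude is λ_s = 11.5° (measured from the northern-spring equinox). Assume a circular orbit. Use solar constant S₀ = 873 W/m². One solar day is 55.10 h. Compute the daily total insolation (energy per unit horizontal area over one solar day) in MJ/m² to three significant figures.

Solar declination: sin δ = sin ε · sin λ_s = sin 21.50° × sin 11.5° = 0.07307, so δ = +4.190°.
cos H₀ = −tan(+66.4°) tan(+4.190°) = -0.1677, H₀ = 1.7393 rad.
Bracket: H₀ sin φ sin δ + cos φ cos δ sin H₀ = 1.7393×0.91636×0.07307 + 0.40035×0.99733×0.98584 = 0.116461 + 0.393627 = 0.510088.
Q̄ = (S₀/π) × [bracket] = (873/π) × 0.510088 = 141.75 W/m².
Daily total = Q̄ × 55.10 h × 3600 s/h = 141.75 × 55.10 × 3600 / 10⁶ = 28.12 MJ/m².

28.1 MJ/m²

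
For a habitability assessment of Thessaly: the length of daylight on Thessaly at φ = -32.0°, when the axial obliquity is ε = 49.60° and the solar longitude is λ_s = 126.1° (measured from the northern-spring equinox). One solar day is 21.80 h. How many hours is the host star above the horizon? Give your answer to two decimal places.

7.36 h

Solar declination: sin δ = sin ε · sin λ_s = sin 49.60° × sin 126.1° = 0.61532, so δ = +37.975°.
cos H₀ = −tan φ · tan δ = −tan(-32.0°) × tan(+37.975°) = 0.4878, so H₀ = 1.0613 rad = 60.81°.
Daylight = 2H₀/(2π) × 21.80 h = (1.0613/π) × 21.80 = 7.36 h.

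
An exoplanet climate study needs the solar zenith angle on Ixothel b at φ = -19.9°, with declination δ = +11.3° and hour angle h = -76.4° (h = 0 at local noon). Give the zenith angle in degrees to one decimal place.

θ_z = 81.4°

cos θ_z = sin φ sin δ + cos φ cos δ cos h = -0.066696 + 0.216815 = 0.150119.
θ_z = arccos(0.150119) = 81.4°.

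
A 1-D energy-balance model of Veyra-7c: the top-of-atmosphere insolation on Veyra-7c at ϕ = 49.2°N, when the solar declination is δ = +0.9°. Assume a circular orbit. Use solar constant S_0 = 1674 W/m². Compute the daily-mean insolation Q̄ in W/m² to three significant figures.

cos h₀ = −tan(+49.2°) tan(+0.900°) = -0.0182, h₀ = 1.5890 rad.
Bracket: h₀ sin ϕ sin δ + cos ϕ cos δ sin h₀ = 1.5890×0.75700×0.01571 + 0.65342×0.99988×0.99983 = 0.018897 + 0.653231 = 0.672128.
Q̄ = (S_0/π) × [bracket] = (1674/π) × 0.672128 = 358.1 W/m².

Q̄ ≈ 358 W/m²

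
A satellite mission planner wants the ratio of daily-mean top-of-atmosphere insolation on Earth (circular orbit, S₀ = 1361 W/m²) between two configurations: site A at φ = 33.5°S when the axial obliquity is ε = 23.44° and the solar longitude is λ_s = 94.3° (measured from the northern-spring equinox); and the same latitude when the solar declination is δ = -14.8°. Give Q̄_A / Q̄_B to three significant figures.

Q̄_A / Q̄_B ≈ 0.436

— Configuration A (φ=-33.5°):
Solar declination: sin δ = sin ε · sin λ_s = sin 23.44° × sin 94.3° = 0.39667, so δ = +23.370°.
cos H₀ = −tan(-33.5°) tan(+23.370°) = 0.2860, H₀ = 1.2807 rad.
Bracket: H₀ sin φ sin δ + cos φ cos δ sin H₀ = 1.2807×-0.55194×0.39667 + 0.83389×0.91796×0.95823 = -0.280394 + 0.733504 = 0.453110.
Q̄ = (S₀/π) × [bracket] = (1361/π) × 0.453110 = 196.30 W/m².
— Configuration B (φ=-33.5°):
cos H₀ = −tan(-33.5°) tan(-14.800°) = -0.1749, H₀ = 1.7466 rad.
Bracket: H₀ sin φ sin δ + cos φ cos δ sin H₀ = 1.7466×-0.55194×-0.25545 + 0.83389×0.96682×0.98459 = 0.246259 + 0.793798 = 1.040057.
Q̄ = (S₀/π) × [bracket] = (1361/π) × 1.040057 = 450.57 W/m².
Ratio Q̄_A / Q̄_B = 196.30 / 450.57 = 0.4357.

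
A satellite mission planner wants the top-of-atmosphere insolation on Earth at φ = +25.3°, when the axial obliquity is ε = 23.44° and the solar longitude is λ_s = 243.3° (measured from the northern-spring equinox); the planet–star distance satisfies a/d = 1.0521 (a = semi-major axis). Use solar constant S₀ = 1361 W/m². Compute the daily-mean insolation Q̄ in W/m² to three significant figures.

Solar declination: sin δ = sin ε · sin λ_s = sin 23.44° × sin 243.3° = -0.35537, so δ = -20.816°.
cos H₀ = −tan(+25.3°) tan(-20.816°) = 0.1797, H₀ = 1.3901 rad.
Bracket: H₀ sin φ sin δ + cos φ cos δ sin H₀ = 1.3901×0.42736×-0.35537 + 0.90408×0.93472×0.98372 = -0.211116 + 0.831304 = 0.620188.
Inverse-square distance factor (a/d)² = 1.0521² = 1.106914.
Q̄ = (S₀/π) × 1.106914 × [bracket] = (1361/π) × 1.106914 × 0.620188 = 297.4 W/m².

Q̄ ≈ 297 W/m²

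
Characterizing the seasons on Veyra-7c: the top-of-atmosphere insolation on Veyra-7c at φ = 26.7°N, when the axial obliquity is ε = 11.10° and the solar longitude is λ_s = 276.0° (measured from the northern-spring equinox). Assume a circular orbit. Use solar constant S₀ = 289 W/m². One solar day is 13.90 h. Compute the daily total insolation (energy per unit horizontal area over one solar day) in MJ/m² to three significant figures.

Solar declination: sin δ = sin ε · sin λ_s = sin 11.10° × sin 276.0° = -0.19147, so δ = -11.038°.
cos H₀ = −tan(+26.7°) tan(-11.038°) = 0.0981, H₀ = 1.4725 rad.
Bracket: H₀ sin φ sin δ + cos φ cos δ sin H₀ = 1.4725×0.44932×-0.19147 + 0.89337×0.98150×0.99518 = -0.126681 + 0.872616 = 0.745935.
Q̄ = (S₀/π) × [bracket] = (289/π) × 0.745935 = 68.620 W/m².
Daily total = Q̄ × 13.90 h × 3600 s/h = 68.620 × 13.90 × 3600 / 10⁶ = 3.434 MJ/m².

3.43 MJ/m²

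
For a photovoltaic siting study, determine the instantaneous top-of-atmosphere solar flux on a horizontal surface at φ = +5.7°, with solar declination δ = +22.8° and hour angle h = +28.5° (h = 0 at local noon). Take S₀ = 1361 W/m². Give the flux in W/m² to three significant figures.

cos θ_z = sin φ sin δ + cos φ cos δ cos h = 0.038488 + 0.806143 = 0.844631.
Flux = S₀ · cos θ_z = 1361 × 0.844631 = 1150 W/m².

1.15e+03 W/m²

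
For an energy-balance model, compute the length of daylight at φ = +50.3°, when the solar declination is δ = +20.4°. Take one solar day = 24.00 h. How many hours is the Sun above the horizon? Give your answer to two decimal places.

15.55 h

cos H₀ = −tan φ · tan δ = −tan(+50.3°) × tan(+20.400°) = -0.4480, so H₀ = 2.0353 rad = 116.61°.
Daylight = 2H₀/(2π) × 24.00 h = (2.0353/π) × 24.00 = 15.55 h.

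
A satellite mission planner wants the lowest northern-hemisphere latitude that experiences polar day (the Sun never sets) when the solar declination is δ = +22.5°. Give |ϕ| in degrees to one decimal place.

|ϕ| = 67.5°

Polar day requires cos h₀ = −tan ϕ tan δ ≤ −1, i.e. tan ϕ tan δ ≥ 1.
The boundary is |tan ϕ| · |tan δ| = 1, so |ϕ| = 90° − |δ| = 90° − 22.5° = 67.5° in the northern hemisphere.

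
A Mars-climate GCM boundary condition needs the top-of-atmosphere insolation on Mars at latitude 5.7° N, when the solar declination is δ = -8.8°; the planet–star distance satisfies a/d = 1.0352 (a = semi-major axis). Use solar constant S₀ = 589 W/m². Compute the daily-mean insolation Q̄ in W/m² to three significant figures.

cos H₀ = −tan(+5.7°) tan(-8.800°) = 0.0155, H₀ = 1.5553 rad.
Bracket: H₀ sin φ sin δ + cos φ cos δ sin H₀ = 1.5553×0.09932×-0.15299 + 0.99506×0.98823×0.99988 = -0.023633 + 0.983230 = 0.959597.
Inverse-square distance factor (a/d)² = 1.0352² = 1.071639.
Q̄ = (S₀/π) × 1.071639 × [bracket] = (589/π) × 1.071639 × 0.959597 = 192.8 W/m².

Q̄ ≈ 193 W/m²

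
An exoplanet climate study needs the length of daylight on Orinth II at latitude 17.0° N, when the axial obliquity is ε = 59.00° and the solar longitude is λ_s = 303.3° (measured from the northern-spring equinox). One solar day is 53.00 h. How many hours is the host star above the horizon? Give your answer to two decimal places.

21.11 h

Solar declination: sin δ = sin ε · sin λ_s = sin 59.00° × sin 303.3° = -0.71643, so δ = -45.760°.
cos H₀ = −tan φ · tan δ = −tan(+17.0°) × tan(-45.760°) = 0.3140, so H₀ = 1.2514 rad = 71.70°.
Daylight = 2H₀/(2π) × 53.00 h = (1.2514/π) × 53.00 = 21.11 h.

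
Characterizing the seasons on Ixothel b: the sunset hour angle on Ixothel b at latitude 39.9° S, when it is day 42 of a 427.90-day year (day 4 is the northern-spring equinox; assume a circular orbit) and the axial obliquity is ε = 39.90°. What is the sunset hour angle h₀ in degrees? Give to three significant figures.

Solar longitude: L_s = 360° × (42 − 4)/427.90 = 31.970°.
sin δ = sin 39.90° × sin 31.970° = 0.33963, so δ = +19.854°.
cos h₀ = −tan ϕ · tan δ = −tan(-39.9°) × tan(+19.854°) = 0.3019, so h₀ = 1.2641 rad = 72.43°.

h₀ = 72.4°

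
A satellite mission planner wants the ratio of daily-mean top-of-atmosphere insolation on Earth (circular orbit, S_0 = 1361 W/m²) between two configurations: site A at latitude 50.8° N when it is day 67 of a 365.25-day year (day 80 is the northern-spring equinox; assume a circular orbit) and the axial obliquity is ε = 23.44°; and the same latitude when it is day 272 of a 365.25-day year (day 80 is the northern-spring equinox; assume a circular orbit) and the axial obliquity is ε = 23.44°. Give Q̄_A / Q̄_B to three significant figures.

— Configuration A (ϕ=+50.8°):
Solar longitude: L_s = 360° × (67 − 80)/365.25 = -12.813°, i.e. -12.813° + 360° = 347.187°.
sin δ = sin 23.44° × sin 347.187° = -0.08822, so δ = -5.061°.
cos h₀ = −tan(+50.8°) tan(-5.061°) = 0.1086, h₀ = 1.4620 rad.
Bracket: h₀ sin ϕ sin δ + cos ϕ cos δ sin h₀ = 1.4620×0.77494×-0.08822 + 0.63203×0.99610×0.99409 = -0.099950 + 0.625844 = 0.525894.
Q̄ = (S_0/π) × [bracket] = (1361/π) × 0.525894 = 227.83 W/m².
— Configuration B (ϕ=+50.8°):
Solar longitude: L_s = 360° × (272 − 80)/365.25 = 189.240°.
sin δ = sin 23.44° × sin 189.240° = -0.06387, so δ = -3.662°.
cos h₀ = −tan(+50.8°) tan(-3.662°) = 0.0785, h₀ = 1.4922 rad.
Bracket: h₀ sin ϕ sin δ + cos ϕ cos δ sin h₀ = 1.4922×0.77494×-0.06387 + 0.63203×0.99796×0.99692 = -0.073857 + 0.628798 = 0.554941.
Q̄ = (S_0/π) × [bracket] = (1361/π) × 0.554941 = 240.41 W/m².
Ratio Q̄_A / Q̄_B = 227.83 / 240.41 = 0.9477.

Q̄_A / Q̄_B ≈ 0.948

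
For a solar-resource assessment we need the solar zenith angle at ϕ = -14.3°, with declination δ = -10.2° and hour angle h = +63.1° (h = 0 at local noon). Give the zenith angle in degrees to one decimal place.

θ_z = 61.6°

cos θ_z = sin ϕ sin δ + cos ϕ cos δ cos h = 0.043740 + 0.431487 = 0.475227.
θ_z = arccos(0.475227) = 61.6°.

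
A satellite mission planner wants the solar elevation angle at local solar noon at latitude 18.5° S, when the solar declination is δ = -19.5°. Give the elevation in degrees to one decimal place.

89.0°

At local noon the hour angle is zero, so the zenith angle equals |φ − δ| = |-18.5° − (-19.500°)| = 1.000°.
Elevation = 90° − 1.000° = 89.0°.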